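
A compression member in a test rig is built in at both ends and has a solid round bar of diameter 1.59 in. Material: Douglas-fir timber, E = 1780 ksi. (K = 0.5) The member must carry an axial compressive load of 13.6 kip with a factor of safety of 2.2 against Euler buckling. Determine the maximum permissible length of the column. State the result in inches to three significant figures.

L_max ≈ 27.1 in

I = πd⁴/64 = π×1.59⁴/64 = 0.3137 in⁴
Required critical load P_cr = n·P = 2.2 × 13.6 = 29.92 kip = 2.992×10^4 lb
From P_cr = π²EI/(K·L)²:  L = (1/K)·√(π²EI/P_cr) = (1/0.5)·√(π²×1.78×10^6×0.3137/2.992×10^4)
L = 27.1 in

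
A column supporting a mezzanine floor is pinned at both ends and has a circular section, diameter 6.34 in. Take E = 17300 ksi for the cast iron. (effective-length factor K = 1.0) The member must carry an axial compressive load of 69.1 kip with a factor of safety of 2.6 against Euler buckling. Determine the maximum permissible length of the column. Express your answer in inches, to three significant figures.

I = πd⁴/64 = π×6.34⁴/64 = 79.31 in⁴
Required critical load P_cr = n·P = 2.6 × 69.1 = 179.7 kip = 1.797×10^5 lb
From P_cr = π²EI/(K·L)²:  L = (1/K)·√(π²EI/P_cr) = (1/1)·√(π²×1.73×10^7×79.31/1.797×10^5)
L = 275 in

L_max ≈ 275 in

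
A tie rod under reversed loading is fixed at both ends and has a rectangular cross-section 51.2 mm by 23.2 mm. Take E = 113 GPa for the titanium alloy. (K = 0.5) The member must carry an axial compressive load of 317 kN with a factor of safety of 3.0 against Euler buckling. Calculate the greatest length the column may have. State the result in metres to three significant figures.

Buckling occurs about the weak axis: I_min = h·b³/12 with b = 23.2 mm (the shorter side).
I_min = 51.2×23.2³/12 = 5.328×10^4 mm⁴
I = 5.328×10^-8 m⁴
Required critical load P_cr = n·P = 3.0 × 317 = 951.0 kN = 9.510×10^5 N
From P_cr = π²EI/(K·L)²:  L = (1/K)·√(π²EI/P_cr) = (1/0.5)·√(π²×1.13×10^11×5.328×10^-8/9.510×10^5)
L = 0.500 m

L_max ≈ 0.500 m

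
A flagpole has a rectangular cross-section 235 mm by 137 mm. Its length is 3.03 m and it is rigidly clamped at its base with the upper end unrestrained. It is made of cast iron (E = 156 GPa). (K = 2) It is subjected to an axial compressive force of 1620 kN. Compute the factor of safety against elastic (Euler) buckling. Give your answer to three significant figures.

Buckling occurs about the weak axis: I_min = h·b³/12 with b = 137 mm (the shorter side).
I_min = 235×137³/12 = 5.036×10^7 mm⁴
I = 5.036×10^7 mm⁴ = 5.036×10^-5 m⁴
Effective length L_e = K·L = 2 × 3.03 = 6.060 m
P_cr = π²EI / L_e² = π² × 156×10⁹ × 5.036×10^-5 / 6.060² = 2.111×10^6 N
Factor of safety n = P_cr / P = 2111.2 / 1620 = 1.30

n ≈ 1.30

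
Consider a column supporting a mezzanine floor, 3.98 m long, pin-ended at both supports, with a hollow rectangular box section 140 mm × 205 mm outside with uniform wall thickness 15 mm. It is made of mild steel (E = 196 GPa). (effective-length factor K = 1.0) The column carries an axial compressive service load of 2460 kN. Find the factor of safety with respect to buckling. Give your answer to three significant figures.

n ≈ 1.36

Inner dimensions: h_i = 205 − 2×15 = 175.0 mm, b_i = 140 − 2×15 = 110.0 mm
Weak-axis I_min = (h_o·b_o³ − h_i·b_i³)/12 with b_o = 140, b_i = 110.0 mm (shorter outer/inner sides).
I_min = (205×140³ − 175.0×110.0³)/12 = 2.747×10^7 mm⁴
I = 2.747×10^7 mm⁴ = 2.747×10^-5 m⁴
Effective length L_e = K·L = 1 × 3.98 = 3.980 m
P_cr = π²EI / L_e² = π² × 196×10⁹ × 2.747×10^-5 / 3.980² = 3.354×10^6 N
Factor of safety n = P_cr / P = 3354.2 / 2460 = 1.36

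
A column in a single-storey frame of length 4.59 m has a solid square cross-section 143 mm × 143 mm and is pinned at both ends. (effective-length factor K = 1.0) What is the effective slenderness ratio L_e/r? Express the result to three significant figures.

I = a⁴/12 = 143⁴/12 = 3.485×10^7 mm⁴
A = 2.045×10^4 mm²;  r_min = √(I/A) = √(3.485×10^7/2.045×10^4) = 41.28 mm
L_e = K·L = 1 × 4.59 m = 4.590 m = 4590.0 mm
λ = L_e / r_min = 4590.0 / 41.28 = 111

λ ≈ 111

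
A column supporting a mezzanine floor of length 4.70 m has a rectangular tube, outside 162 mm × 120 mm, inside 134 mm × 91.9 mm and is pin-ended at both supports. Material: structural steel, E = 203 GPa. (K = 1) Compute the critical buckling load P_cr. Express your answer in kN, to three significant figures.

Weak-axis I_min = (h_o·b_o³ − h_i·b_i³)/12 with b_o = 120, b_i = 91.90 mm (shorter outer/inner sides).
I_min = (162×120³ − 134.0×91.90³)/12 = 1.466×10^7 mm⁴
I = 1.466×10^7 mm⁴ = 1.466×10^-5 m⁴
Effective length L_e = K·L = 1 × 4.70 = 4.700 m
P_cr = π²EI / L_e² = π² × 203×10⁹ × 1.466×10^-5 / 4.700² = 1.330×10^6 N

P_cr ≈ 1330 kN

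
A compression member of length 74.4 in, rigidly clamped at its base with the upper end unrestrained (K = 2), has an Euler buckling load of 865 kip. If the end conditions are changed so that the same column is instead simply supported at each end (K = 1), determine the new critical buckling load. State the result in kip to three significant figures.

P_cr ∝ 1/K², so P_cr,new = P_cr,old × (K_old/K_new)² = 865 × (2/1)²
= 865 × 4.000 = 3460 kip

P_cr ≈ 3460 kip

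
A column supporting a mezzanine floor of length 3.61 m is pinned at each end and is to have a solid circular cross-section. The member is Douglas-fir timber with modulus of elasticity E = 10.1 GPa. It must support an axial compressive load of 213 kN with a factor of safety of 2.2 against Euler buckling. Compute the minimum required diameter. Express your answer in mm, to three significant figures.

Required P_cr = n·P = 2.2 × 213 = 468.6 kN
L_e = K·L = 1 × 3.61 = 3.610 m
Required I = P_cr·L_e²/(π²E) = 4.686×10^5 × 3.610² / (π² × 1.01×10^10) = 6.126×10^-5 m⁴
I_req = 6.126×10^7 mm⁴
Solid circle: I = πd⁴/64  ⇒  d = (64I/π)^(1/4) = (64×6.126×10^7/π)^(1/4) = 188 mm

d ≈ 188 mm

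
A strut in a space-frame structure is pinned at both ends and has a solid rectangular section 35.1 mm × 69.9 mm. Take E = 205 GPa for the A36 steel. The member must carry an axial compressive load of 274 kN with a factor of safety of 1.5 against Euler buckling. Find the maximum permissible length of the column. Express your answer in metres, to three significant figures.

Buckling occurs about the weak axis: I_min = h·b³/12 with b = 35.1 mm (the shorter side).
I_min = 69.9×35.1³/12 = 2.519×10^5 mm⁴
I = 2.519×10^-7 m⁴
Required critical load P_cr = n·P = 1.5 × 274 = 411.0 kN = 4.110×10^5 N
From P_cr = π²EI/(K·L)²:  L = (1/K)·√(π²EI/P_cr) = (1/1)·√(π²×2.05×10^11×2.519×10^-7/4.110×10^5)
L = 1.11 m

L_max ≈ 1.11 m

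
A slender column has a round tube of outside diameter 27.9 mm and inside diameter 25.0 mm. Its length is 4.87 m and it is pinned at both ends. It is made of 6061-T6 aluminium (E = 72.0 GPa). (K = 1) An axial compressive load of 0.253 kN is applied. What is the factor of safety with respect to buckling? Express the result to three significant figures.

d_o = 27.9 mm, d_i = 25.0 mm
I = π(d_o⁴ − d_i⁴)/64 = π(27.9⁴ − 25.00⁴)/64 = 1.057×10^4 mm⁴
I = 1.057×10^4 mm⁴ = 1.057×10^-8 m⁴
Effective length L_e = K·L = 1 × 4.87 = 4.870 m
P_cr = π²EI / L_e² = π² × 72.0×10⁹ × 1.057×10^-8 / 4.870² = 316.7 N
Factor of safety n = P_cr / P = 0.31665 / 0.253 = 1.25

n ≈ 1.25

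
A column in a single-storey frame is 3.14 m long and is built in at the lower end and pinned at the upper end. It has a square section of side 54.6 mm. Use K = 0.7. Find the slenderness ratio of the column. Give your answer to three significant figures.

λ ≈ 139

For a square r = a/√12 = 54.6/√12 = 15.76 mm
L_e = K·L = 0.7 × 3.14 m = 2.198 m = 2198.0 mm
λ = L_e / r_min = 2198.0 / 15.76 = 139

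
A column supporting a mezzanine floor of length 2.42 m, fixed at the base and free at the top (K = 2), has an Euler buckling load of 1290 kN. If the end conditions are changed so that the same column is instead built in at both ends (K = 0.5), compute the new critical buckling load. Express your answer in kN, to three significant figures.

P_cr ≈ 20600 kN

P_cr ∝ 1/K², so P_cr,new = P_cr,old × (K_old/K_new)² = 1290 × (2/0.5)²
= 1290 × 16.00 = 20600 kN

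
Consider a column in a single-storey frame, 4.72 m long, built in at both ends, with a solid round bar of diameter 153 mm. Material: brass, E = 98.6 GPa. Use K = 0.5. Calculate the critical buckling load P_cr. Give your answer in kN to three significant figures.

P_cr ≈ 4700 kN

I = πd⁴/64 = π×153⁴/64 = 2.690×10^7 mm⁴
I = 2.690×10^7 mm⁴ = 2.690×10^-5 m⁴
Effective length L_e = K·L = 0.5 × 4.72 = 2.360 m
P_cr = π²EI / L_e² = π² × 98.6×10⁹ × 2.690×10^-5 / 2.360² = 4.700×10^6 N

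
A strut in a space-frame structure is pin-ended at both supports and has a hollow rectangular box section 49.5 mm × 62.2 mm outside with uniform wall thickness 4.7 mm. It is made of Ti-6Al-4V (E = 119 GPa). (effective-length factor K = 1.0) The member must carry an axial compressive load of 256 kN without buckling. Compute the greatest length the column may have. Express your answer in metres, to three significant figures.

L_max ≈ 1.26 m

Inner dimensions: h_i = 62.2 − 2×4.7 = 52.80 mm, b_i = 49.5 − 2×4.7 = 40.10 mm
Weak-axis I_min = (h_o·b_o³ − h_i·b_i³)/12 with b_o = 49.5, b_i = 40.10 mm (shorter outer/inner sides).
I_min = (62.2×49.5³ − 52.80×40.10³)/12 = 3.450×10^5 mm⁴
I = 3.450×10^-7 m⁴
At the buckling limit P_cr = P = 2.560×10^5 N
From P_cr = π²EI/(K·L)²:  L = (1/K)·√(π²EI/P_cr) = (1/1)·√(π²×1.19×10^11×3.450×10^-7/2.560×10^5)
L = 1.26 m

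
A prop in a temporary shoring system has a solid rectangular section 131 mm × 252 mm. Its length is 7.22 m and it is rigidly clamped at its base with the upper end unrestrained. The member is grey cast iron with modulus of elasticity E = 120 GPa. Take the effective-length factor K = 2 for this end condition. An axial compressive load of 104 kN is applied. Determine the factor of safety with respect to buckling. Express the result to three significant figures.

n ≈ 2.58

Buckling occurs about the weak axis: I_min = h·b³/12 with b = 131 mm (the shorter side).
I_min = 252×131³/12 = 4.721×10^7 mm⁴
I = 4.721×10^7 mm⁴ = 4.721×10^-5 m⁴
Effective length L_e = K·L = 2 × 7.22 = 14.44 m
P_cr = π²EI / L_e² = π² × 120×10⁹ × 4.721×10^-5 / 14.44² = 2.682×10^5 N
Factor of safety n = P_cr / P = 268.15 / 104 = 2.58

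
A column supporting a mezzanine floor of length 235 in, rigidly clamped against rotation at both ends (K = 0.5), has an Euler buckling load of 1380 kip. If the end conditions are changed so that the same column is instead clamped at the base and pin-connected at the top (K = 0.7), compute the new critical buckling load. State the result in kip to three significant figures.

P_cr ∝ 1/K², so P_cr,new = P_cr,old × (K_old/K_new)² = 1380 × (0.5/0.7)²
= 1380 × 0.5102 = 704 kip

P_cr ≈ 704 kip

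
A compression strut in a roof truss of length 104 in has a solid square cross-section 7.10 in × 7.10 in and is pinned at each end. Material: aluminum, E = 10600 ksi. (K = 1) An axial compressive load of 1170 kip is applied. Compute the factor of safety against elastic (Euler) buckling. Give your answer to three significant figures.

n ≈ 1.75

I = a⁴/12 = 7.10⁴/12 = 211.8 in⁴
Effective length L_e = K·L = 1 × 104 = 104.0 in
P_cr = π²EI / L_e² = π² × 10600×10³ × 211.8 / 104.0² = 2.048×10^6 lb
Factor of safety n = P_cr / P = 2048.3 / 1170 = 1.75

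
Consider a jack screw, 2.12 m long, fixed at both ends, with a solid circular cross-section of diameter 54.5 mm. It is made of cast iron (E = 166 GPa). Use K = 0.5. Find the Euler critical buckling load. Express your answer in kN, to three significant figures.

I = πd⁴/64 = π×54.5⁴/64 = 4.331×10^5 mm⁴
I = 4.331×10^5 mm⁴ = 4.331×10^-7 m⁴
Effective length L_e = K·L = 0.5 × 2.12 = 1.060 m
P_cr = π²EI / L_e² = π² × 166×10⁹ × 4.331×10^-7 / 1.060² = 6.315×10^5 N

P_cr ≈ 631 kN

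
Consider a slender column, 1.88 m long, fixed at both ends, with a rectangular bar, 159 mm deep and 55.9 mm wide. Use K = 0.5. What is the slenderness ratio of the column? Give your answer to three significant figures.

λ ≈ 58.3

Buckling occurs about the weak axis: I_min = h·b³/12 with b = 55.9 mm (the shorter side).
I_min = 159×55.9³/12 = 2.314×10^6 mm⁴
A = 8.888×10^3 mm²;  r_min = √(I/A) = √(2.314×10^6/8.888×10^3) = 16.14 mm
L_e = K·L = 0.5 × 1.88 m = 0.9400 m = 940.00 mm
λ = L_e / r_min = 940.00 / 16.14 = 58.3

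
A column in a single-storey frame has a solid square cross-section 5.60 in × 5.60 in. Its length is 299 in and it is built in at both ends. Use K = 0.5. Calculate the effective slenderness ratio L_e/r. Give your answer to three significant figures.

λ ≈ 92.5

For a square r = a/√12 = 5.60/√12 = 1.617 in
L_e = K·L = 0.5 × 299 = 149.5 in
λ = L_e / r_min = 149.50 / 1.617 = 92.5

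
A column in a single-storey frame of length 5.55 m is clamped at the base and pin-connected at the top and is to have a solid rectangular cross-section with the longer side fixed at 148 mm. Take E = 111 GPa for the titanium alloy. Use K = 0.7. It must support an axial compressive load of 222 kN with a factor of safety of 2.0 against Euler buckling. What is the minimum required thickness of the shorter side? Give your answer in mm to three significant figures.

b ≈ 79.2 mm

Required P_cr = n·P = 2.0 × 222 = 444.0 kN
L_e = K·L = 0.7 × 5.55 = 3.885 m
Required I = P_cr·L_e²/(π²E) = 4.440×10^5 × 3.885² / (π² × 1.11×10^11) = 6.117×10^-6 m⁴
I_req = 6.117×10^6 mm⁴
Rectangle, weak axis: I_min = h·b³/12 with h = 148 mm fixed  ⇒  b = (12I/h)^(1/3) = 79.2 mm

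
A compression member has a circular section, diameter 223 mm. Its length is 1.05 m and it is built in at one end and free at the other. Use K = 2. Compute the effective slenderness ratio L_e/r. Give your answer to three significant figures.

I = πd⁴/64 = π×223⁴/64 = 1.214×10^8 mm⁴
A = 3.906×10^4 mm²;  r_min = √(I/A) = √(1.214×10^8/3.906×10^4) = 55.75 mm
L_e = K·L = 2 × 1.05 m = 2.100 m = 2100.0 mm
λ = L_e / r_min = 2100.0 / 55.75 = 37.7

λ ≈ 37.7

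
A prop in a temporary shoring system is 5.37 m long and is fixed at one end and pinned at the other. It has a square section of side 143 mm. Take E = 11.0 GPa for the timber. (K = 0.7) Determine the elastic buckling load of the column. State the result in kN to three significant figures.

I = a⁴/12 = 143⁴/12 = 3.485×10^7 mm⁴
I = 3.485×10^7 mm⁴ = 3.485×10^-5 m⁴
Effective length L_e = K·L = 0.7 × 5.37 = 3.759 m
P_cr = π²EI / L_e² = π² × 11.0×10⁹ × 3.485×10^-5 / 3.759² = 2.677×10^5 N

P_cr ≈ 268 kN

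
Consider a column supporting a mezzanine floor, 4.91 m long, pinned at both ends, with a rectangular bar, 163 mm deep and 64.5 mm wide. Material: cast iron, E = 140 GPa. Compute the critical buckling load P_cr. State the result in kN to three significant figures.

P_cr ≈ 209 kN

Buckling occurs about the weak axis: I_min = h·b³/12 with b = 64.5 mm (the shorter side).
I_min = 163×64.5³/12 = 3.645×10^6 mm⁴
I = 3.645×10^6 mm⁴ = 3.645×10^-6 m⁴
Effective length L_e = K·L = 1 × 4.91 = 4.910 m
P_cr = π²EI / L_e² = π² × 140×10⁹ × 3.645×10^-6 / 4.910² = 2.089×10^5 N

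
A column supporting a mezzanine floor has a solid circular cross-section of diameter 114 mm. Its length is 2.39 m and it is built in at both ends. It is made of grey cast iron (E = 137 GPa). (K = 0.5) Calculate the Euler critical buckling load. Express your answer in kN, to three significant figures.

P_cr ≈ 7850 kN

I = πd⁴/64 = π×114⁴/64 = 8.291×10^6 mm⁴
I = 8.291×10^6 mm⁴ = 8.291×10^-6 m⁴
Effective length L_e = K·L = 0.5 × 2.39 = 1.195 m
P_cr = π²EI / L_e² = π² × 137×10⁹ × 8.291×10^-6 / 1.195² = 7.850×10^6 N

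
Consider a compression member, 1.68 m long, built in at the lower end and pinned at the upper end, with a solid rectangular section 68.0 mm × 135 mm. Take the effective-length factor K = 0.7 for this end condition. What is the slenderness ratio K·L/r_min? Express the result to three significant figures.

λ ≈ 59.9

Buckling occurs about the weak axis: I_min = h·b³/12 with b = 68.0 mm (the shorter side).
I_min = 135×68.0³/12 = 3.537×10^6 mm⁴
A = 9.180×10^3 mm²;  r_min = √(I/A) = √(3.537×10^6/9.180×10^3) = 19.63 mm
L_e = K·L = 0.7 × 1.68 m = 1.176 m = 1176.0 mm
λ = L_e / r_min = 1176.0 / 19.63 = 59.9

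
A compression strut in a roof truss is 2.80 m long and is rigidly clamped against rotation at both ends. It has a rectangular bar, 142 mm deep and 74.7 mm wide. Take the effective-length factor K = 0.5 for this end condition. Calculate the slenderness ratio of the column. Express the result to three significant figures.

Buckling occurs about the weak axis: I_min = h·b³/12 with b = 74.7 mm (the shorter side).
I_min = 142×74.7³/12 = 4.933×10^6 mm⁴
A = 1.061×10^4 mm²;  r_min = √(I/A) = √(4.933×10^6/1.061×10^4) = 21.56 mm
L_e = K·L = 0.5 × 2.80 m = 1.400 m = 1400.0 mm
λ = L_e / r_min = 1400.0 / 21.56 = 64.9

λ ≈ 64.9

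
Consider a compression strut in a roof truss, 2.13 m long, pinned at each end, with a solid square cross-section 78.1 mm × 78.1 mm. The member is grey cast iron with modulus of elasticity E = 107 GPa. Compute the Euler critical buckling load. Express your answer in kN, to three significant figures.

P_cr ≈ 722 kN

I = a⁴/12 = 78.1⁴/12 = 3.100×10^6 mm⁴
I = 3.100×10^6 mm⁴ = 3.100×10^-6 m⁴
Effective length L_e = K·L = 1 × 2.13 = 2.130 m
P_cr = π²EI / L_e² = π² × 107×10⁹ × 3.100×10^-6 / 2.130² = 7.217×10^5 N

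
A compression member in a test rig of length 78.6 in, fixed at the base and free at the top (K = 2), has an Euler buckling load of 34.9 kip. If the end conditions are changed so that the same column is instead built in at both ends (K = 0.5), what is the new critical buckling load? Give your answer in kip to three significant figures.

P_cr ≈ 558 kip

P_cr ∝ 1/K², so P_cr,new = P_cr,old × (K_old/K_new)² = 34.9 × (2/0.5)²
= 34.9 × 16.00 = 558 kip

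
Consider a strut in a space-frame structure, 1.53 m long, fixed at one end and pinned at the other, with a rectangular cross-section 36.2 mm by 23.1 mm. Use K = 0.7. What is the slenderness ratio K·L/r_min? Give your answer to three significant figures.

For a rectangle r_min = b/√12 = 23.1/√12 = 6.668 mm
L_e = K·L = 0.7 × 1.53 m = 1.071 m = 1071.0 mm
λ = L_e / r_min = 1071.0 / 6.668 = 161

λ ≈ 161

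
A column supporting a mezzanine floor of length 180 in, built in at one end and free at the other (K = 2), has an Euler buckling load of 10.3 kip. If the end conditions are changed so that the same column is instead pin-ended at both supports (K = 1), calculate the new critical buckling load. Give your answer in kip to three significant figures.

P_cr ≈ 41.2 kip

P_cr ∝ 1/K², so P_cr,new = P_cr,old × (K_old/K_new)² = 10.3 × (2/1)²
= 10.3 × 4.000 = 41.2 kip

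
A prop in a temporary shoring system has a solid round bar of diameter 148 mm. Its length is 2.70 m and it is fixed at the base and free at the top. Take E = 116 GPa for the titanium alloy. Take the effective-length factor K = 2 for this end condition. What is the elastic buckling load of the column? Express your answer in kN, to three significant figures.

I = πd⁴/64 = π×148⁴/64 = 2.355×10^7 mm⁴
I = 2.355×10^7 mm⁴ = 2.355×10^-5 m⁴
Effective length L_e = K·L = 2 × 2.70 = 5.400 m
P_cr = π²EI / L_e² = π² × 116×10⁹ × 2.355×10^-5 / 5.400² = 9.247×10^5 N

P_cr ≈ 925 kN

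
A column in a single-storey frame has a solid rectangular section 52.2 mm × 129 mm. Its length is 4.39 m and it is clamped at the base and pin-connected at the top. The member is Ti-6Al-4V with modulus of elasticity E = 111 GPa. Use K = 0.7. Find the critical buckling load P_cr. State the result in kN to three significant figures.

Buckling occurs about the weak axis: I_min = h·b³/12 with b = 52.2 mm (the shorter side).
I_min = 129×52.2³/12 = 1.529×10^6 mm⁴
I = 1.529×10^6 mm⁴ = 1.529×10^-6 m⁴
Effective length L_e = K·L = 0.7 × 4.39 = 3.073 m
P_cr = π²EI / L_e² = π² × 111×10⁹ × 1.529×10^-6 / 3.073² = 1.774×10^5 N

P_cr ≈ 177 kN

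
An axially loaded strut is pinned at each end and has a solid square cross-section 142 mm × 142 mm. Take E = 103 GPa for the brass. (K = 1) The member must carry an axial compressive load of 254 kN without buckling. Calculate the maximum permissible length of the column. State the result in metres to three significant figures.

L_max ≈ 11.6 m

I = a⁴/12 = 142⁴/12 = 3.388×10^7 mm⁴
I = 3.388×10^-5 m⁴
At the buckling limit P_cr = P = 2.540×10^5 N
From P_cr = π²EI/(K·L)²:  L = (1/K)·√(π²EI/P_cr) = (1/1)·√(π²×1.03×10^11×3.388×10^-5/2.540×10^5)
L = 11.6 m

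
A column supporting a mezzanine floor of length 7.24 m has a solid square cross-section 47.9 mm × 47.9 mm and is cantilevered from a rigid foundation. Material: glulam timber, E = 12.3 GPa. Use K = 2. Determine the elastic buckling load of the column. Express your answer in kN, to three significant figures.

P_cr ≈ 0.254 kN

I = a⁴/12 = 47.9⁴/12 = 4.387×10^5 mm⁴
I = 4.387×10^5 mm⁴ = 4.387×10^-7 m⁴
Effective length L_e = K·L = 2 × 7.24 = 14.48 m
P_cr = π²EI / L_e² = π² × 12.3×10⁹ × 4.387×10^-7 / 14.48² = 254.0 N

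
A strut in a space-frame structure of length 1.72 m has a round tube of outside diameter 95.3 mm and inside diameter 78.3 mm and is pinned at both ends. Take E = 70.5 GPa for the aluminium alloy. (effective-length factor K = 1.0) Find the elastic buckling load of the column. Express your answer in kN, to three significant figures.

d_o = 95.3 mm, d_i = 78.3 mm
I = π(d_o⁴ − d_i⁴)/64 = π(95.3⁴ − 78.30⁴)/64 = 2.204×10^6 mm⁴
I = 2.204×10^6 mm⁴ = 2.204×10^-6 m⁴
Effective length L_e = K·L = 1 × 1.72 = 1.720 m
P_cr = π²EI / L_e² = π² × 70.5×10⁹ × 2.204×10^-6 / 1.720² = 5.183×10^5 N

P_cr ≈ 518 kN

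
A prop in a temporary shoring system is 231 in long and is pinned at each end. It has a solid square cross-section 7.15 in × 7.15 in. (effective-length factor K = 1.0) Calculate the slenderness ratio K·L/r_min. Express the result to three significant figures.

I = a⁴/12 = 7.15⁴/12 = 217.8 in⁴
A = 51.12 in²;  r_min = √(I/A) = √(217.8/51.12) = 2.064 in
L_e = K·L = 1 × 231 = 231.0 in
λ = L_e / r_min = 231.00 / 2.064 = 112

λ ≈ 112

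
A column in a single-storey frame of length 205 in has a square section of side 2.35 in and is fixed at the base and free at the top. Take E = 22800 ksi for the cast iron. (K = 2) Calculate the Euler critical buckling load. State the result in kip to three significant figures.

I = a⁴/12 = 2.35⁴/12 = 2.542 in⁴
Effective length L_e = K·L = 2 × 205 = 410.0 in
P_cr = π²EI / L_e² = π² × 22800×10³ × 2.542 / 410.0² = 3.402×10^3 lb

P_cr ≈ 3.40 kip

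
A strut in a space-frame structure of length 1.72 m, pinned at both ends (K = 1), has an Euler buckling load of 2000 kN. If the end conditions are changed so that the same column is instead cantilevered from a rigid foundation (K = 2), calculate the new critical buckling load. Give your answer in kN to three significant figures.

P_cr ∝ 1/K², so P_cr,new = P_cr,old × (K_old/K_new)² = 2000 × (1/2)²
= 2000 × 0.2500 = 500 kN

P_cr ≈ 500 kN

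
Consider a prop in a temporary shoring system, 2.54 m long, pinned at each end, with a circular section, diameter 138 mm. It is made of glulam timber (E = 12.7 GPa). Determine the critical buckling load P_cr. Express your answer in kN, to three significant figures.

I = πd⁴/64 = π×138⁴/64 = 1.780×10^7 mm⁴
I = 1.780×10^7 mm⁴ = 1.780×10^-5 m⁴
Effective length L_e = K·L = 1 × 2.54 = 2.540 m
P_cr = π²EI / L_e² = π² × 12.7×10⁹ × 1.780×10^-5 / 2.540² = 3.459×10^5 N

P_cr ≈ 346 kN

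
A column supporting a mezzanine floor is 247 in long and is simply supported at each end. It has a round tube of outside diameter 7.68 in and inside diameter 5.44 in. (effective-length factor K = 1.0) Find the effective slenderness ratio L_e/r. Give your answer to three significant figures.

d_o = 7.68 in, d_i = 5.44 in
I = π(d_o⁴ − d_i⁴)/64 = π(7.68⁴ − 5.440⁴)/64 = 127.8 in⁴
A = 23.08 in²;  r_min = √(I/A) = √(127.8/23.08) = 2.353 in
L_e = K·L = 1 × 247 = 247.0 in
λ = L_e / r_min = 247.00 / 2.353 = 105

λ ≈ 105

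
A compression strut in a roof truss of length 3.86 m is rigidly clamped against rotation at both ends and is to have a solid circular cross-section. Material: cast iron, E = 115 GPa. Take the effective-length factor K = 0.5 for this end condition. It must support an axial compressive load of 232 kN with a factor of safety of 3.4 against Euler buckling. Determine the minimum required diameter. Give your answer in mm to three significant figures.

Required P_cr = n·P = 3.4 × 232 = 788.8 kN
L_e = K·L = 0.5 × 3.86 = 1.930 m
Required I = P_cr·L_e²/(π²E) = 7.888×10^5 × 1.930² / (π² × 1.15×10^11) = 2.589×10^-6 m⁴
I_req = 2.589×10^6 mm⁴
Solid circle: I = πd⁴/64  ⇒  d = (64I/π)^(1/4) = (64×2.589×10^6/π)^(1/4) = 85.2 mm

d ≈ 85.2 mm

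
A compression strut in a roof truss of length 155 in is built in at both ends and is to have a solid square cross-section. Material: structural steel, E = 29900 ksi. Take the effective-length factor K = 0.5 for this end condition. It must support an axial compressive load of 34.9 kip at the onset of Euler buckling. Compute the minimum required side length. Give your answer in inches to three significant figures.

a ≈ 1.71 in

L_e = K·L = 0.5 × 155 = 77.50 in
Required I = P_cr·L_e²/(π²E) = 3.490×10^4 × 77.50² / (π² × 2.99×10^7) = 0.7103 in⁴
Solid square: I = a⁴/12  ⇒  a = (12I)^(1/4) = (12×0.7103)^(1/4) = 1.71 in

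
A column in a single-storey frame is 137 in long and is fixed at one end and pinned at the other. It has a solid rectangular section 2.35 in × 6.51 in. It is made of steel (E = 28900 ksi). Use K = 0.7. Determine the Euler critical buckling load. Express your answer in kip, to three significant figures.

Buckling occurs about the weak axis: I_min = h·b³/12 with b = 2.35 in (the shorter side).
I_min = 6.51×2.35³/12 = 7.040 in⁴
Effective length L_e = K·L = 0.7 × 137 = 95.90 in
P_cr = π²EI / L_e² = π² × 28900×10³ × 7.040 / 95.90² = 2.184×10^5 lb

P_cr ≈ 218 kip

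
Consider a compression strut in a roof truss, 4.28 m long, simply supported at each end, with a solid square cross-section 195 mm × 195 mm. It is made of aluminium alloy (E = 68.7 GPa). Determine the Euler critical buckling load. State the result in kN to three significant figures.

I = a⁴/12 = 195⁴/12 = 1.205×10^8 mm⁴
I = 1.205×10^8 mm⁴ = 1.205×10^-4 m⁴
Effective length L_e = K·L = 1 × 4.28 = 4.280 m
P_cr = π²EI / L_e² = π² × 68.7×10⁹ × 1.205×10^-4 / 4.280² = 4.460×10^6 N

P_cr ≈ 4460 kN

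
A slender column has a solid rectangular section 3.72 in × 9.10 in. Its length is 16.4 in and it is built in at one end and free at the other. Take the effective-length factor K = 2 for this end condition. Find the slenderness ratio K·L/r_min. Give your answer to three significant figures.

For a rectangle r_min = b/√12 = 3.72/√12 = 1.074 in
L_e = K·L = 2 × 16.4 = 32.80 in
λ = L_e / r_min = 32.800 / 1.074 = 30.5

λ ≈ 30.5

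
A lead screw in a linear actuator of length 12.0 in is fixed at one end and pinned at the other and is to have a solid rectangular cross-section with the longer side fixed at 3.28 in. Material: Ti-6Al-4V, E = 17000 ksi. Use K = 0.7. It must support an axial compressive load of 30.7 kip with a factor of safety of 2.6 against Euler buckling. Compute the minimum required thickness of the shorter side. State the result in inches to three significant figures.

Required P_cr = n·P = 2.6 × 30.7 = 79.82 kip
L_e = K·L = 0.7 × 12.0 = 8.400 in
Required I = P_cr·L_e²/(π²E) = 7.982×10^4 × 8.400² / (π² × 1.70×10^7) = 3.357×10^-2 in⁴
Rectangle, weak axis: I_min = h·b³/12 with h = 3.28 in fixed  ⇒  b = (12I/h)^(1/3) = 0.497 in

b ≈ 0.497 in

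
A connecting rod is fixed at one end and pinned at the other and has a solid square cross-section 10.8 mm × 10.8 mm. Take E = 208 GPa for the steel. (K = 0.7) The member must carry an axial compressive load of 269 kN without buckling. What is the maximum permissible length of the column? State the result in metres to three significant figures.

I = a⁴/12 = 10.8⁴/12 = 1.134×10^3 mm⁴
I = 1.134×10^-9 m⁴
At the buckling limit P_cr = P = 2.690×10^5 N
From P_cr = π²EI/(K·L)²:  L = (1/K)·√(π²EI/P_cr) = (1/0.7)·√(π²×2.08×10^11×1.134×10^-9/2.690×10^5)
L = 0.133 m

L_max ≈ 0.133 m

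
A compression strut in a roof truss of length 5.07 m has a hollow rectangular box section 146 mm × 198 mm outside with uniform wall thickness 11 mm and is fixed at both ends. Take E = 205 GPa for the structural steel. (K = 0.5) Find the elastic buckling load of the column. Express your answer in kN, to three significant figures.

Inner dimensions: h_i = 198 − 2×11 = 176.0 mm, b_i = 146 − 2×11 = 124.0 mm
Weak-axis I_min = (h_o·b_o³ − h_i·b_i³)/12 with b_o = 146, b_i = 124.0 mm (shorter outer/inner sides).
I_min = (198×146³ − 176.0×124.0³)/12 = 2.339×10^7 mm⁴
I = 2.339×10^7 mm⁴ = 2.339×10^-5 m⁴
Effective length L_e = K·L = 0.5 × 5.07 = 2.535 m
P_cr = π²EI / L_e² = π² × 205×10⁹ × 2.339×10^-5 / 2.535² = 7.363×10^6 N

P_cr ≈ 7360 kN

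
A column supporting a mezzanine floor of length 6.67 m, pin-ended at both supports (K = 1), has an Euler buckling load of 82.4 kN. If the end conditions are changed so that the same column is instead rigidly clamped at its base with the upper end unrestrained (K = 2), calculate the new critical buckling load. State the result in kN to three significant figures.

P_cr ≈ 20.6 kN

P_cr ∝ 1/K², so P_cr,new = P_cr,old × (K_old/K_new)² = 82.4 × (1/2)²
= 82.4 × 0.2500 = 20.6 kN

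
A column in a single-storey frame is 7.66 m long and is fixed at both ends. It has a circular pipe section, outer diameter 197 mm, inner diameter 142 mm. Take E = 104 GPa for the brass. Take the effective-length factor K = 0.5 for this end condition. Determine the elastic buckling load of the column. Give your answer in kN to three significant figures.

d_o = 197 mm, d_i = 142 mm
I = π(d_o⁴ − d_i⁴)/64 = π(197⁴ − 142.0⁴)/64 = 5.397×10^7 mm⁴
I = 5.397×10^7 mm⁴ = 5.397×10^-5 m⁴
Effective length L_e = K·L = 0.5 × 7.66 = 3.830 m
P_cr = π²EI / L_e² = π² × 104×10⁹ × 5.397×10^-5 / 3.830² = 3.777×10^6 N

P_cr ≈ 3780 kN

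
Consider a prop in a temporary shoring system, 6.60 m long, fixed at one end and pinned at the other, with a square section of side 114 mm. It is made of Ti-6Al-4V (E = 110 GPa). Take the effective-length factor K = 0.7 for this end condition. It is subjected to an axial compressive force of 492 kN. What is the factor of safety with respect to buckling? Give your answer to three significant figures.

n ≈ 1.46

I = a⁴/12 = 114⁴/12 = 1.407×10^7 mm⁴
I = 1.407×10^7 mm⁴ = 1.407×10^-5 m⁴
Effective length L_e = K·L = 0.7 × 6.60 = 4.620 m
P_cr = π²EI / L_e² = π² × 110×10⁹ × 1.407×10^-5 / 4.620² = 7.159×10^5 N
Factor of safety n = P_cr / P = 715.89 / 492 = 1.46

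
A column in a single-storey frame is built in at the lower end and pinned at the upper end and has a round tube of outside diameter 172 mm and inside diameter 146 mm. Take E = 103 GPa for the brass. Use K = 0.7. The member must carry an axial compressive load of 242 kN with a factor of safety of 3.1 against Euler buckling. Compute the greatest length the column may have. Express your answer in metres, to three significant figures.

L_max ≈ 7.56 m

d_o = 172 mm, d_i = 146 mm
I = π(d_o⁴ − d_i⁴)/64 = π(172⁴ − 146.0⁴)/64 = 2.066×10^7 mm⁴
I = 2.066×10^-5 m⁴
Required critical load P_cr = n·P = 3.1 × 242 = 750.2 kN = 7.502×10^5 N
From P_cr = π²EI/(K·L)²:  L = (1/K)·√(π²EI/P_cr) = (1/0.7)·√(π²×1.03×10^11×2.066×10^-5/7.502×10^5)
L = 7.56 m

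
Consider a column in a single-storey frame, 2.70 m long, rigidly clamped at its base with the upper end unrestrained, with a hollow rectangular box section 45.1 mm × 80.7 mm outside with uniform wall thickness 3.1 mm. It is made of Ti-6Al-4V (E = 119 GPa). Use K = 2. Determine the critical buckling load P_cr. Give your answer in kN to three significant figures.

P_cr ≈ 10.1 kN

Inner dimensions: h_i = 80.7 − 2×3.1 = 74.50 mm, b_i = 45.1 − 2×3.1 = 38.90 mm
Weak-axis I_min = (h_o·b_o³ − h_i·b_i³)/12 with b_o = 45.1, b_i = 38.90 mm (shorter outer/inner sides).
I_min = (80.7×45.1³ − 74.50×38.90³)/12 = 2.515×10^5 mm⁴
I = 2.515×10^5 mm⁴ = 2.515×10^-7 m⁴
Effective length L_e = K·L = 2 × 2.70 = 5.400 m
P_cr = π²EI / L_e² = π² × 119×10⁹ × 2.515×10^-7 / 5.400² = 1.013×10^4 N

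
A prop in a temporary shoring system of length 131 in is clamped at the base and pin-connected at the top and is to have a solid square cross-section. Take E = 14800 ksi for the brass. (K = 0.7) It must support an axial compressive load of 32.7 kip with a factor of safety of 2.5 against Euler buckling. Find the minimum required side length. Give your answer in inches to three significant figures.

a ≈ 2.74 in

Required P_cr = n·P = 2.5 × 32.7 = 81.75 kip
L_e = K·L = 0.7 × 131 = 91.70 in
Required I = P_cr·L_e²/(π²E) = 8.175×10^4 × 91.70² / (π² × 1.48×10^7) = 4.706 in⁴
Solid square: I = a⁴/12  ⇒  a = (12I)^(1/4) = (12×4.706)^(1/4) = 2.74 in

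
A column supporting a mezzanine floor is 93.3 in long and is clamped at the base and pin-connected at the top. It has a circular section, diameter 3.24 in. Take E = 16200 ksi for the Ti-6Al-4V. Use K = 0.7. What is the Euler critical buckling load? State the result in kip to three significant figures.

P_cr ≈ 203 kip

I = πd⁴/64 = π×3.24⁴/64 = 5.409 in⁴
Effective length L_e = K·L = 0.7 × 93.3 = 65.31 in
P_cr = π²EI / L_e² = π² × 16200×10³ × 5.409 / 65.31² = 2.028×10^5 lb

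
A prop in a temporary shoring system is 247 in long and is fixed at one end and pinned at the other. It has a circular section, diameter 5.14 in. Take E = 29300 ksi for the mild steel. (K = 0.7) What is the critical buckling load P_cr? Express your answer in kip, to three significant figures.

P_cr ≈ 331 kip

I = πd⁴/64 = π×5.14⁴/64 = 34.26 in⁴
Effective length L_e = K·L = 0.7 × 247 = 172.9 in
P_cr = π²EI / L_e² = π² × 29300×10³ × 34.26 / 172.9² = 3.314×10^5 lb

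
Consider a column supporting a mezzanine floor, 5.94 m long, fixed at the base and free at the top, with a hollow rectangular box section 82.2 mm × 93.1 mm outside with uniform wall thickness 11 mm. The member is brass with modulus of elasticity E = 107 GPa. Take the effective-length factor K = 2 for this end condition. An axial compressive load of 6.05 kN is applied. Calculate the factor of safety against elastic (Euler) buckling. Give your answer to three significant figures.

Inner dimensions: h_i = 93.1 − 2×11 = 71.10 mm, b_i = 82.2 − 2×11 = 60.20 mm
Weak-axis I_min = (h_o·b_o³ − h_i·b_i³)/12 with b_o = 82.2, b_i = 60.20 mm (shorter outer/inner sides).
I_min = (93.1×82.2³ − 71.10×60.20³)/12 = 3.016×10^6 mm⁴
I = 3.016×10^6 mm⁴ = 3.016×10^-6 m⁴
Effective length L_e = K·L = 2 × 5.94 = 11.88 m
P_cr = π²EI / L_e² = π² × 107×10⁹ × 3.016×10^-6 / 11.88² = 2.257×10^4 N
Factor of safety n = P_cr / P = 22.571 / 6.05 = 3.73

n ≈ 3.73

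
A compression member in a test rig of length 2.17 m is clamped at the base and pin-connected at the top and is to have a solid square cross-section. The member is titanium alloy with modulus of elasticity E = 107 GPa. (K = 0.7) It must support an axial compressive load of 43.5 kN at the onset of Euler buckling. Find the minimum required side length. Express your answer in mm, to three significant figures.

a ≈ 32.7 mm

L_e = K·L = 0.7 × 2.17 = 1.519 m
Required I = P_cr·L_e²/(π²E) = 4.350×10^4 × 1.519² / (π² × 1.07×10^11) = 9.504×10^-8 m⁴
I_req = 9.504×10^4 mm⁴
Solid square: I = a⁴/12  ⇒  a = (12I)^(1/4) = (12×9.504×10^4)^(1/4) = 32.7 mm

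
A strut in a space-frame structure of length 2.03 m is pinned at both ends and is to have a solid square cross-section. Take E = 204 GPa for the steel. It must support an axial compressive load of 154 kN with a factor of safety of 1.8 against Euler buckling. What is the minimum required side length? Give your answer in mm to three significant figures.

Required P_cr = n·P = 1.8 × 154 = 277.2 kN
L_e = K·L = 1 × 2.03 = 2.030 m
Required I = P_cr·L_e²/(π²E) = 2.772×10^5 × 2.030² / (π² × 2.04×10^11) = 5.674×10^-7 m⁴
I_req = 5.674×10^5 mm⁴
Solid square: I = a⁴/12  ⇒  a = (12I)^(1/4) = (12×5.674×10^5)^(1/4) = 51.1 mm

a ≈ 51.1 mm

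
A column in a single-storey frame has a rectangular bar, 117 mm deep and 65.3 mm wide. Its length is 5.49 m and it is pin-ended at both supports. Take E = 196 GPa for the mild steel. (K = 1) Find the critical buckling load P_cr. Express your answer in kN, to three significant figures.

P_cr ≈ 174 kN

Buckling occurs about the weak axis: I_min = h·b³/12 with b = 65.3 mm (the shorter side).
I_min = 117×65.3³/12 = 2.715×10^6 mm⁴
I = 2.715×10^6 mm⁴ = 2.715×10^-6 m⁴
Effective length L_e = K·L = 1 × 5.49 = 5.490 m
P_cr = π²EI / L_e² = π² × 196×10⁹ × 2.715×10^-6 / 5.490² = 1.742×10^5 N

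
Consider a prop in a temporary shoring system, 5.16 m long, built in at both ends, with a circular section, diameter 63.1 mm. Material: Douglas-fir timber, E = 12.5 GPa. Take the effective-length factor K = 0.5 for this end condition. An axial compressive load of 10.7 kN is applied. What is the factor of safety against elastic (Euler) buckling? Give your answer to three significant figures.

n ≈ 1.35

I = πd⁴/64 = π×63.1⁴/64 = 7.782×10^5 mm⁴
I = 7.782×10^5 mm⁴ = 7.782×10^-7 m⁴
Effective length L_e = K·L = 0.5 × 5.16 = 2.580 m
P_cr = π²EI / L_e² = π² × 12.5×10⁹ × 7.782×10^-7 / 2.580² = 1.442×10^4 N
Factor of safety n = P_cr / P = 14.423 / 10.7 = 1.35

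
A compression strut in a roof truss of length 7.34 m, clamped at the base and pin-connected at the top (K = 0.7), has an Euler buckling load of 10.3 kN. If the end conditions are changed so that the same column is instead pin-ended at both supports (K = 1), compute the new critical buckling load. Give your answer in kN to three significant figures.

P_cr ∝ 1/K², so P_cr,new = P_cr,old × (K_old/K_new)² = 10.3 × (0.7/1)²
= 10.3 × 0.4900 = 5.05 kN

P_cr ≈ 5.05 kN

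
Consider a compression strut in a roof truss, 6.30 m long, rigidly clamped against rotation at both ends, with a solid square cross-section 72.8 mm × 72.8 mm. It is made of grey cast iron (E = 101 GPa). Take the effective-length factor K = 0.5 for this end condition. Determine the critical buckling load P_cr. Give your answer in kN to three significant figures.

I = a⁴/12 = 72.8⁴/12 = 2.341×10^6 mm⁴
I = 2.341×10^6 mm⁴ = 2.341×10^-6 m⁴
Effective length L_e = K·L = 0.5 × 6.30 = 3.150 m
P_cr = π²EI / L_e² = π² × 101×10⁹ × 2.341×10^-6 / 3.150² = 2.351×10^5 N

P_cr ≈ 235 kN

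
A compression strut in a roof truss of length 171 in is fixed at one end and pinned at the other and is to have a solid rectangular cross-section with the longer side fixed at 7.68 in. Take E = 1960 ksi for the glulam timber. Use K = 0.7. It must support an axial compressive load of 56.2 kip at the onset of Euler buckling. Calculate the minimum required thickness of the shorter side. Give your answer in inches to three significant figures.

L_e = K·L = 0.7 × 171 = 119.7 in
Required I = P_cr·L_e²/(π²E) = 5.620×10^4 × 119.7² / (π² × 1.96×10^6) = 41.63 in⁴
Rectangle, weak axis: I_min = h·b³/12 with h = 7.68 in fixed  ⇒  b = (12I/h)^(1/3) = 4.02 in

b ≈ 4.02 in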